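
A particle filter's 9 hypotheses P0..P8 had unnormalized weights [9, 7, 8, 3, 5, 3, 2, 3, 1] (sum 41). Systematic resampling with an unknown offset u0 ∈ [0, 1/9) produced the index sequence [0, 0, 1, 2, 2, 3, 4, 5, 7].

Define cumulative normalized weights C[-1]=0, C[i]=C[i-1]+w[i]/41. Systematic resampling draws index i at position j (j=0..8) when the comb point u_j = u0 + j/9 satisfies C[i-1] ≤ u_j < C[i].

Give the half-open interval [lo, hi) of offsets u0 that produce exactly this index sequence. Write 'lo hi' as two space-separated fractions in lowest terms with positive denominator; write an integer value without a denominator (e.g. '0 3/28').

C = [9/41, 16/41, 24/41, 27/41, 32/41, 35/41, 37/41, 40/41, 1]
j=0 picked index 0: u0 ∈ [0, 9/41)
j=1 picked index 0: u0 ∈ [-1/9, 40/369)
j=2 picked index 1: u0 ∈ [-1/369, 62/369)
j=3 picked index 2: u0 ∈ [7/123, 31/123)
j=4 picked index 2: u0 ∈ [-20/369, 52/369)
j=5 picked index 3: u0 ∈ [11/369, 38/369)
j=6 picked index 4: u0 ∈ [-1/123, 14/123)
j=7 picked index 5: u0 ∈ [1/369, 28/369)
j=8 picked index 7: u0 ∈ [5/369, 32/369)
intersection: [7/123, 28/369)

7/123 28/369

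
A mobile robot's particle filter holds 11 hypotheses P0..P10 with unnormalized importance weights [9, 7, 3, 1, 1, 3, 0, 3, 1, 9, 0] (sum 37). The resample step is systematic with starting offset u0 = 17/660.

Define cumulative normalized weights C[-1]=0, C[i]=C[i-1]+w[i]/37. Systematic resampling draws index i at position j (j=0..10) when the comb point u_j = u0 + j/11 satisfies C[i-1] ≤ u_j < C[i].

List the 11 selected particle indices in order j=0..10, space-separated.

C = [9/37, 16/37, 19/37, 20/37, 21/37, 24/37, 24/37, 27/37, 28/37, 1, 1]
j=0: u_0=17/660 ∈ [0, 9/37) → index 0
j=1: u_1=7/60 ∈ [0, 9/37) → index 0
j=2: u_2=137/660 ∈ [0, 9/37) → index 0
j=3: u_3=197/660 ∈ [9/37, 16/37) → index 1
j=4: u_4=257/660 ∈ [9/37, 16/37) → index 1
j=5: u_5=317/660 ∈ [16/37, 19/37) → index 2
j=6: u_6=377/660 ∈ [21/37, 24/37) → index 5
j=7: u_7=437/660 ∈ [24/37, 27/37) → index 7
j=8: u_8=497/660 ∈ [27/37, 28/37) → index 8
j=9: u_9=557/660 ∈ [28/37, 1) → index 9
j=10: u_10=617/660 ∈ [28/37, 1) → index 9

0 0 0 1 1 2 5 7 8 9 9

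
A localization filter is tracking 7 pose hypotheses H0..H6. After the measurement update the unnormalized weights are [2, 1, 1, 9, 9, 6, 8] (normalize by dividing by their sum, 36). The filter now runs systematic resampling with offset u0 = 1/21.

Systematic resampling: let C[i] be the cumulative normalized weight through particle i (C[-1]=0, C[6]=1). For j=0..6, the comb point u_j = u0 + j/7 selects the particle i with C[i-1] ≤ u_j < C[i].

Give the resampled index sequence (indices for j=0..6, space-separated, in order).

C = [1/18, 1/12, 1/9, 13/36, 11/18, 7/9, 1]
j=0: u_0=1/21 ∈ [0, 1/18) → index 0
j=1: u_1=4/21 ∈ [1/9, 13/36) → index 3
j=2: u_2=1/3 ∈ [1/9, 13/36) → index 3
j=3: u_3=10/21 ∈ [13/36, 11/18) → index 4
j=4: u_4=13/21 ∈ [11/18, 7/9) → index 5
j=5: u_5=16/21 ∈ [11/18, 7/9) → index 5
j=6: u_6=19/21 ∈ [7/9, 1) → index 6

0 3 3 4 5 5 6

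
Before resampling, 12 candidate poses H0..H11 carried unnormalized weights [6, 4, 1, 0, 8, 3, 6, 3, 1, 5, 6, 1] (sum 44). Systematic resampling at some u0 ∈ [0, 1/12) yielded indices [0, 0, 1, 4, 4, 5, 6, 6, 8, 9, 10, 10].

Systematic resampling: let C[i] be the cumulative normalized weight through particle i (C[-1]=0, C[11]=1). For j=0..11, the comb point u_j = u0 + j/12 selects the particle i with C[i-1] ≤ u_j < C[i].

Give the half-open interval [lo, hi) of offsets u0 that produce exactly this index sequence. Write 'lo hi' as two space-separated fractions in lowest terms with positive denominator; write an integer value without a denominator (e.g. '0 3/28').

5/132 7/132

C = [3/22, 5/22, 1/4, 1/4, 19/44, 1/2, 7/11, 31/44, 8/11, 37/44, 43/44, 1]
j=0 picked index 0: u0 ∈ [0, 3/22)
j=1 picked index 0: u0 ∈ [-1/12, 7/132)
j=2 picked index 1: u0 ∈ [-1/33, 2/33)
j=3 picked index 4: u0 ∈ [0, 2/11)
j=4 picked index 4: u0 ∈ [-1/12, 13/132)
j=5 picked index 5: u0 ∈ [1/66, 1/12)
j=6 picked index 6: u0 ∈ [0, 3/22)
j=7 picked index 6: u0 ∈ [-1/12, 7/132)
j=8 picked index 8: u0 ∈ [5/132, 2/33)
j=9 picked index 9: u0 ∈ [-1/44, 1/11)
j=10 picked index 10: u0 ∈ [1/132, 19/132)
j=11 picked index 10: u0 ∈ [-5/66, 2/33)
intersection: [5/132, 7/132)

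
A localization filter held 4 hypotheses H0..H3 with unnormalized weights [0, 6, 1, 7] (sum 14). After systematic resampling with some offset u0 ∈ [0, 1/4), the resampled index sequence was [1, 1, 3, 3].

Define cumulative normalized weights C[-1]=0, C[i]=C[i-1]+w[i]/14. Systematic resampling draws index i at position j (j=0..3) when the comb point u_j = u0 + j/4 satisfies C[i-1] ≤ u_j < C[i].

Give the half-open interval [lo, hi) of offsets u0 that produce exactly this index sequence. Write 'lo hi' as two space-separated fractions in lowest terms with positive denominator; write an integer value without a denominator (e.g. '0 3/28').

0 5/28

C = [0, 3/7, 1/2, 1]
j=0 picked index 1: u0 ∈ [0, 3/7)
j=1 picked index 1: u0 ∈ [-1/4, 5/28)
j=2 picked index 3: u0 ∈ [0, 1/2)
j=3 picked index 3: u0 ∈ [-1/4, 1/4)
intersection: [0, 5/28)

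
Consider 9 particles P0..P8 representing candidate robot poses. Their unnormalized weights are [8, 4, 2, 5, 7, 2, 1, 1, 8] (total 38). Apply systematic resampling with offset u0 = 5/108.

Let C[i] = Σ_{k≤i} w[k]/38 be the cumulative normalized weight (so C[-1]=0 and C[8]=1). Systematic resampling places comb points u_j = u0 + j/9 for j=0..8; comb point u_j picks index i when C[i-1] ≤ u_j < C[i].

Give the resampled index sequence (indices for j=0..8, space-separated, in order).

C = [4/19, 6/19, 7/19, 1/2, 13/19, 14/19, 29/38, 15/19, 1]
j=0: u_0=5/108 ∈ [0, 4/19) → index 0
j=1: u_1=17/108 ∈ [0, 4/19) → index 0
j=2: u_2=29/108 ∈ [4/19, 6/19) → index 1
j=3: u_3=41/108 ∈ [7/19, 1/2) → index 3
j=4: u_4=53/108 ∈ [7/19, 1/2) → index 3
j=5: u_5=65/108 ∈ [1/2, 13/19) → index 4
j=6: u_6=77/108 ∈ [13/19, 14/19) → index 5
j=7: u_7=89/108 ∈ [15/19, 1) → index 8
j=8: u_8=101/108 ∈ [15/19, 1) → index 8

0 0 1 3 3 4 5 8 8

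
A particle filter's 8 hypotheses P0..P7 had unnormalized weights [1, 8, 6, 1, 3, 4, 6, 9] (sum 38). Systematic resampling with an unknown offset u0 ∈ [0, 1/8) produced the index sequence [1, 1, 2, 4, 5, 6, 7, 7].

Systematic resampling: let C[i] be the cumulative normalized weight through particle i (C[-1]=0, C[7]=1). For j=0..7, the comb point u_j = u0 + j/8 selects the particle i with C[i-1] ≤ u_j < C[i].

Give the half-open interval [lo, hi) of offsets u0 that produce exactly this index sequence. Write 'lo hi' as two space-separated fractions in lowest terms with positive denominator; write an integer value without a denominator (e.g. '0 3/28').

C = [1/38, 9/38, 15/38, 8/19, 1/2, 23/38, 29/38, 1]
j=0 picked index 1: u0 ∈ [1/38, 9/38)
j=1 picked index 1: u0 ∈ [-15/152, 17/152)
j=2 picked index 2: u0 ∈ [-1/76, 11/76)
j=3 picked index 4: u0 ∈ [7/152, 1/8)
j=4 picked index 5: u0 ∈ [0, 2/19)
j=5 picked index 6: u0 ∈ [-3/152, 21/152)
j=6 picked index 7: u0 ∈ [1/76, 1/4)
j=7 picked index 7: u0 ∈ [-17/152, 1/8)
intersection: [7/152, 2/19)

7/152 2/19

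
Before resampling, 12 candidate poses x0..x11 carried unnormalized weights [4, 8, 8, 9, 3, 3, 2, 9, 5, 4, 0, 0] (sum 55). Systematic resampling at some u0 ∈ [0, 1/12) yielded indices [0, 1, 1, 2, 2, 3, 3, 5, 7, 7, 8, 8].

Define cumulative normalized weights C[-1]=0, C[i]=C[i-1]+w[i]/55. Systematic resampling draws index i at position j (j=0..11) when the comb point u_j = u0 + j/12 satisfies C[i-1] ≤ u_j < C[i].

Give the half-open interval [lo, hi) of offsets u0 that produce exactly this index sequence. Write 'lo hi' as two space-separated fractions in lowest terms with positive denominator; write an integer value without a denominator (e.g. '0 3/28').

1/165 7/660

C = [4/55, 12/55, 4/11, 29/55, 32/55, 7/11, 37/55, 46/55, 51/55, 1, 1, 1]
j=0 picked index 0: u0 ∈ [0, 4/55)
j=1 picked index 1: u0 ∈ [-7/660, 89/660)
j=2 picked index 1: u0 ∈ [-31/330, 17/330)
j=3 picked index 2: u0 ∈ [-7/220, 5/44)
j=4 picked index 2: u0 ∈ [-19/165, 1/33)
j=5 picked index 3: u0 ∈ [-7/132, 73/660)
j=6 picked index 3: u0 ∈ [-3/22, 3/110)
j=7 picked index 5: u0 ∈ [-1/660, 7/132)
j=8 picked index 7: u0 ∈ [1/165, 28/165)
j=9 picked index 7: u0 ∈ [-17/220, 19/220)
j=10 picked index 8: u0 ∈ [1/330, 31/330)
j=11 picked index 8: u0 ∈ [-53/660, 7/660)
intersection: [1/165, 7/660)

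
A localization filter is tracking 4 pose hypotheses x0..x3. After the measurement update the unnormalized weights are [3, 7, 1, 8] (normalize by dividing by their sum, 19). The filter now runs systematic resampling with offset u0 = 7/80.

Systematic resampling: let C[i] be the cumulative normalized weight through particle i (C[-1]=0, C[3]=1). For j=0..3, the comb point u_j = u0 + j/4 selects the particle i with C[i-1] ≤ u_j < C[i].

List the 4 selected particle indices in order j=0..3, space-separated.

C = [3/19, 10/19, 11/19, 1]
j=0: u_0=7/80 ∈ [0, 3/19) → index 0
j=1: u_1=27/80 ∈ [3/19, 10/19) → index 1
j=2: u_2=47/80 ∈ [11/19, 1) → index 3
j=3: u_3=67/80 ∈ [11/19, 1) → index 3

0 1 3 3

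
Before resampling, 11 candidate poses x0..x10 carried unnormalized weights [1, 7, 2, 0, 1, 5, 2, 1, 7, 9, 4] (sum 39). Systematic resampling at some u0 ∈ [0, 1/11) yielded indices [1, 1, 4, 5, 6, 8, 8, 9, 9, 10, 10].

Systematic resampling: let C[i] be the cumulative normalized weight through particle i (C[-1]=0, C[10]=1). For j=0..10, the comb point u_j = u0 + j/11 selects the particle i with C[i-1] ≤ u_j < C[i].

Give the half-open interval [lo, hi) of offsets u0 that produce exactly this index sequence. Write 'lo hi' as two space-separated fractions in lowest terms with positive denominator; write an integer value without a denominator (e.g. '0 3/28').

34/429 1/11

C = [1/39, 8/39, 10/39, 10/39, 11/39, 16/39, 6/13, 19/39, 2/3, 35/39, 1]
j=0 picked index 1: u0 ∈ [1/39, 8/39)
j=1 picked index 1: u0 ∈ [-28/429, 49/429)
j=2 picked index 4: u0 ∈ [32/429, 43/429)
j=3 picked index 5: u0 ∈ [4/429, 59/429)
j=4 picked index 6: u0 ∈ [20/429, 14/143)
j=5 picked index 8: u0 ∈ [14/429, 7/33)
j=6 picked index 8: u0 ∈ [-25/429, 4/33)
j=7 picked index 9: u0 ∈ [1/33, 112/429)
j=8 picked index 9: u0 ∈ [-2/33, 73/429)
j=9 picked index 10: u0 ∈ [34/429, 2/11)
j=10 picked index 10: u0 ∈ [-5/429, 1/11)
intersection: [34/429, 1/11)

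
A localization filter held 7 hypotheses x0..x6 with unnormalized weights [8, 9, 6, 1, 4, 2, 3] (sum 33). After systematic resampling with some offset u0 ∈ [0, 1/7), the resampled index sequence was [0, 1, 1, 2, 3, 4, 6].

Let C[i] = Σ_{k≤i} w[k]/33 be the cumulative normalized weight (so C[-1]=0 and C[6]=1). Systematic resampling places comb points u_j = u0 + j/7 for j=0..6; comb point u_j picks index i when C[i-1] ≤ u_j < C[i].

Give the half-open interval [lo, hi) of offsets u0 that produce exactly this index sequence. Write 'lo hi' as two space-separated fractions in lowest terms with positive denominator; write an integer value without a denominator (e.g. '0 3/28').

C = [8/33, 17/33, 23/33, 8/11, 28/33, 10/11, 1]
j=0 picked index 0: u0 ∈ [0, 8/33)
j=1 picked index 1: u0 ∈ [23/231, 86/231)
j=2 picked index 1: u0 ∈ [-10/231, 53/231)
j=3 picked index 2: u0 ∈ [20/231, 62/231)
j=4 picked index 3: u0 ∈ [29/231, 12/77)
j=5 picked index 4: u0 ∈ [1/77, 31/231)
j=6 picked index 6: u0 ∈ [4/77, 1/7)
intersection: [29/231, 31/231)

29/231 31/231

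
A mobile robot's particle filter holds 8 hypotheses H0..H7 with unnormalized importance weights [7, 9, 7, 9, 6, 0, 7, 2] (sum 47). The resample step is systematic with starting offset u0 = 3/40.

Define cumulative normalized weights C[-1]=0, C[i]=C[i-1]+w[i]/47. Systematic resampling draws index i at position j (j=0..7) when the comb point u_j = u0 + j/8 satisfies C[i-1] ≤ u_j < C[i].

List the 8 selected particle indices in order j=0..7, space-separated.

0 1 1 2 3 4 6 6

C = [7/47, 16/47, 23/47, 32/47, 38/47, 38/47, 45/47, 1]
j=0: u_0=3/40 ∈ [0, 7/47) → index 0
j=1: u_1=1/5 ∈ [7/47, 16/47) → index 1
j=2: u_2=13/40 ∈ [7/47, 16/47) → index 1
j=3: u_3=9/20 ∈ [16/47, 23/47) → index 2
j=4: u_4=23/40 ∈ [23/47, 32/47) → index 3
j=5: u_5=7/10 ∈ [32/47, 38/47) → index 4
j=6: u_6=33/40 ∈ [38/47, 45/47) → index 6
j=7: u_7=19/20 ∈ [38/47, 45/47) → index 6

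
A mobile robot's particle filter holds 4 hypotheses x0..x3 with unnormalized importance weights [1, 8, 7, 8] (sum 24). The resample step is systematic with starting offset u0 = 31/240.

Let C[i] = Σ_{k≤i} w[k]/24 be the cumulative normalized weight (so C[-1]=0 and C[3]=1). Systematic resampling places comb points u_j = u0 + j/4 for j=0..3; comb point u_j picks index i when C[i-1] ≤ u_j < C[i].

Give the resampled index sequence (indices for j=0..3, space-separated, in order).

1 2 2 3

C = [1/24, 3/8, 2/3, 1]
j=0: u_0=31/240 ∈ [1/24, 3/8) → index 1
j=1: u_1=91/240 ∈ [3/8, 2/3) → index 2
j=2: u_2=151/240 ∈ [3/8, 2/3) → index 2
j=3: u_3=211/240 ∈ [2/3, 1) → index 3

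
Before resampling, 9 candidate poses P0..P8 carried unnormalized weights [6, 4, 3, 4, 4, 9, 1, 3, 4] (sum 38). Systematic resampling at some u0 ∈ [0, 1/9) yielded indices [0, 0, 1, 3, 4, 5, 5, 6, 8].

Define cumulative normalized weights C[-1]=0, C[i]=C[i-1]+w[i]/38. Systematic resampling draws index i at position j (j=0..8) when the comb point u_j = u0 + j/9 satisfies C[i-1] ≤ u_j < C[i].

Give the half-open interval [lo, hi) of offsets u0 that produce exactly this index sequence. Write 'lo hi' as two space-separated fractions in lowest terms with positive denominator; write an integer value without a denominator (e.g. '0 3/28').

2/171 13/342

C = [3/19, 5/19, 13/38, 17/38, 21/38, 15/19, 31/38, 17/19, 1]
j=0 picked index 0: u0 ∈ [0, 3/19)
j=1 picked index 0: u0 ∈ [-1/9, 8/171)
j=2 picked index 1: u0 ∈ [-11/171, 7/171)
j=3 picked index 3: u0 ∈ [1/114, 13/114)
j=4 picked index 4: u0 ∈ [1/342, 37/342)
j=5 picked index 5: u0 ∈ [-1/342, 40/171)
j=6 picked index 5: u0 ∈ [-13/114, 7/57)
j=7 picked index 6: u0 ∈ [2/171, 13/342)
j=8 picked index 8: u0 ∈ [1/171, 1/9)
intersection: [2/171, 13/342)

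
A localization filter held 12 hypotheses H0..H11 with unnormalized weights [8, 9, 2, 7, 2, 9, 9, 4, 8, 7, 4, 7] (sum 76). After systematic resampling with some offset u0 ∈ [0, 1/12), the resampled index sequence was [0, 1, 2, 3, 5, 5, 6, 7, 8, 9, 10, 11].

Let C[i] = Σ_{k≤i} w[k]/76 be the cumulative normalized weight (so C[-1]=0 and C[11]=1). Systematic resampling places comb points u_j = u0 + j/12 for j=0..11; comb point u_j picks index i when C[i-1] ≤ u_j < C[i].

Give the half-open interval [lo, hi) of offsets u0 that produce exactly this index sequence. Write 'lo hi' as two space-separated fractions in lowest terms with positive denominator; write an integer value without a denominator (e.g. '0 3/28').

13/228 4/57

C = [2/19, 17/76, 1/4, 13/38, 7/19, 37/76, 23/38, 25/38, 29/38, 65/76, 69/76, 1]
j=0 picked index 0: u0 ∈ [0, 2/19)
j=1 picked index 1: u0 ∈ [5/228, 8/57)
j=2 picked index 2: u0 ∈ [13/228, 1/12)
j=3 picked index 3: u0 ∈ [0, 7/76)
j=4 picked index 5: u0 ∈ [2/57, 35/228)
j=5 picked index 5: u0 ∈ [-11/228, 4/57)
j=6 picked index 6: u0 ∈ [-1/76, 2/19)
j=7 picked index 7: u0 ∈ [5/228, 17/228)
j=8 picked index 8: u0 ∈ [-1/114, 11/114)
j=9 picked index 9: u0 ∈ [1/76, 2/19)
j=10 picked index 10: u0 ∈ [5/228, 17/228)
j=11 picked index 11: u0 ∈ [-1/114, 1/12)
intersection: [13/228, 4/57)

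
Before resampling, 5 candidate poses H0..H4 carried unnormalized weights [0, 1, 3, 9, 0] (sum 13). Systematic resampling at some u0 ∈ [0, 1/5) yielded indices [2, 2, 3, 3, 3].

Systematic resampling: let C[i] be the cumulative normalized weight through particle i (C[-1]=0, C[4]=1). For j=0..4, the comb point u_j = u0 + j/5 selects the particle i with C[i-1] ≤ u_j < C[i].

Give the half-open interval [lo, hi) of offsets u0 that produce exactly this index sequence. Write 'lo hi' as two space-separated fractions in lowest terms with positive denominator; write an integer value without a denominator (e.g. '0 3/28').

1/13 7/65

C = [0, 1/13, 4/13, 1, 1]
j=0 picked index 2: u0 ∈ [1/13, 4/13)
j=1 picked index 2: u0 ∈ [-8/65, 7/65)
j=2 picked index 3: u0 ∈ [-6/65, 3/5)
j=3 picked index 3: u0 ∈ [-19/65, 2/5)
j=4 picked index 3: u0 ∈ [-32/65, 1/5)
intersection: [1/13, 7/65)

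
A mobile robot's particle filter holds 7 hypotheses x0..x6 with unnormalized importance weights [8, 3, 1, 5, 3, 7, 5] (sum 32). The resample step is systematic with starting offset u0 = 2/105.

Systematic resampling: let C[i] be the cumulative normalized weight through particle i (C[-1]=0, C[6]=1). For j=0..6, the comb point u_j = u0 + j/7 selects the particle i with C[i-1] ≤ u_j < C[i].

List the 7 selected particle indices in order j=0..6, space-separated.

C = [1/4, 11/32, 3/8, 17/32, 5/8, 27/32, 1]
j=0: u_0=2/105 ∈ [0, 1/4) → index 0
j=1: u_1=17/105 ∈ [0, 1/4) → index 0
j=2: u_2=32/105 ∈ [1/4, 11/32) → index 1
j=3: u_3=47/105 ∈ [3/8, 17/32) → index 3
j=4: u_4=62/105 ∈ [17/32, 5/8) → index 4
j=5: u_5=11/15 ∈ [5/8, 27/32) → index 5
j=6: u_6=92/105 ∈ [27/32, 1) → index 6

0 0 1 3 4 5 6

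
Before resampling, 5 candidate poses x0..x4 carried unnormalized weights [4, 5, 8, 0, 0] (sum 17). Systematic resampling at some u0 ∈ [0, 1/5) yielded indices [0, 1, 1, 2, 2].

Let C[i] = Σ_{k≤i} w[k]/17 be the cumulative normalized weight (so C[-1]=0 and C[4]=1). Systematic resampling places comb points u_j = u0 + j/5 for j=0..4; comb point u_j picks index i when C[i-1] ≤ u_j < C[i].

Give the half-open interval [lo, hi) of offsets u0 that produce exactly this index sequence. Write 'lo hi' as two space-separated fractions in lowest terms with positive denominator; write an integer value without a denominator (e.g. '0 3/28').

C = [4/17, 9/17, 1, 1, 1]
j=0 picked index 0: u0 ∈ [0, 4/17)
j=1 picked index 1: u0 ∈ [3/85, 28/85)
j=2 picked index 1: u0 ∈ [-14/85, 11/85)
j=3 picked index 2: u0 ∈ [-6/85, 2/5)
j=4 picked index 2: u0 ∈ [-23/85, 1/5)
intersection: [3/85, 11/85)

3/85 11/85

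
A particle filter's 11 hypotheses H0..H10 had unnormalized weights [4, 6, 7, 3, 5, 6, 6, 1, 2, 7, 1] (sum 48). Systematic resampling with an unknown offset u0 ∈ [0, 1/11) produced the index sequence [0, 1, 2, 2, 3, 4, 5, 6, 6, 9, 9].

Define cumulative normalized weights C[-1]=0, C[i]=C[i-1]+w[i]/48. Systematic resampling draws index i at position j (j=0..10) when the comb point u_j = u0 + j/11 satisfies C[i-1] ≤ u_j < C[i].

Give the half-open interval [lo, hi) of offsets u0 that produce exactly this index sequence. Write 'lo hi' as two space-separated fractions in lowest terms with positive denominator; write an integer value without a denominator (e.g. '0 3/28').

C = [1/12, 5/24, 17/48, 5/12, 25/48, 31/48, 37/48, 19/24, 5/6, 47/48, 1]
j=0 picked index 0: u0 ∈ [0, 1/12)
j=1 picked index 1: u0 ∈ [-1/132, 31/264)
j=2 picked index 2: u0 ∈ [7/264, 91/528)
j=3 picked index 2: u0 ∈ [-17/264, 43/528)
j=4 picked index 3: u0 ∈ [-5/528, 7/132)
j=5 picked index 4: u0 ∈ [-5/132, 35/528)
j=6 picked index 5: u0 ∈ [-13/528, 53/528)
j=7 picked index 6: u0 ∈ [5/528, 71/528)
j=8 picked index 6: u0 ∈ [-43/528, 23/528)
j=9 picked index 9: u0 ∈ [1/66, 85/528)
j=10 picked index 9: u0 ∈ [-5/66, 37/528)
intersection: [7/264, 23/528)

7/264 23/528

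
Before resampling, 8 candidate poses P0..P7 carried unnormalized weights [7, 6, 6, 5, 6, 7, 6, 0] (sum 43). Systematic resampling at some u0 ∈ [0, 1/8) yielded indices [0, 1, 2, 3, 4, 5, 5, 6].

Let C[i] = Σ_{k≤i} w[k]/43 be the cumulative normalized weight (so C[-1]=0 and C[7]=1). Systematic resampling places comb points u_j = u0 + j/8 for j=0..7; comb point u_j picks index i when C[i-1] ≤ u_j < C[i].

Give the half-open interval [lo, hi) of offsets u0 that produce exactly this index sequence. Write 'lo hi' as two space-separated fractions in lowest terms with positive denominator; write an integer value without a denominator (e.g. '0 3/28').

C = [7/43, 13/43, 19/43, 24/43, 30/43, 37/43, 1, 1]
j=0 picked index 0: u0 ∈ [0, 7/43)
j=1 picked index 1: u0 ∈ [13/344, 61/344)
j=2 picked index 2: u0 ∈ [9/172, 33/172)
j=3 picked index 3: u0 ∈ [23/344, 63/344)
j=4 picked index 4: u0 ∈ [5/86, 17/86)
j=5 picked index 5: u0 ∈ [25/344, 81/344)
j=6 picked index 5: u0 ∈ [-9/172, 19/172)
j=7 picked index 6: u0 ∈ [-5/344, 1/8)
intersection: [25/344, 19/172)

25/344 19/172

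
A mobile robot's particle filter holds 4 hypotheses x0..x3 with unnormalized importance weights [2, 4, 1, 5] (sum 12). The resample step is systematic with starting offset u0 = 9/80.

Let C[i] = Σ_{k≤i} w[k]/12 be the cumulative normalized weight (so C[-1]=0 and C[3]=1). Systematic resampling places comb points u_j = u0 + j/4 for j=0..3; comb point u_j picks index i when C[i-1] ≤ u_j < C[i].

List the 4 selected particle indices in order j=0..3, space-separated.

C = [1/6, 1/2, 7/12, 1]
j=0: u_0=9/80 ∈ [0, 1/6) → index 0
j=1: u_1=29/80 ∈ [1/6, 1/2) → index 1
j=2: u_2=49/80 ∈ [7/12, 1) → index 3
j=3: u_3=69/80 ∈ [7/12, 1) → index 3

0 1 3 3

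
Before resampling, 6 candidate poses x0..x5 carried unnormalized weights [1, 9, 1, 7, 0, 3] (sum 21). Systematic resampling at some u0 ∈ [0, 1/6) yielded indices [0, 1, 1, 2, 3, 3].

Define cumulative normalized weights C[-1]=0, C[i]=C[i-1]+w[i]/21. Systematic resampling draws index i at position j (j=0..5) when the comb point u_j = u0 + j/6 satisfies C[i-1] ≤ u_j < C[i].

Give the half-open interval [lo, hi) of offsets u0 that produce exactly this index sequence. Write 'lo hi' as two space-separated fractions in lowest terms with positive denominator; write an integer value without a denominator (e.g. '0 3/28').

0 1/42

C = [1/21, 10/21, 11/21, 6/7, 6/7, 1]
j=0 picked index 0: u0 ∈ [0, 1/21)
j=1 picked index 1: u0 ∈ [-5/42, 13/42)
j=2 picked index 1: u0 ∈ [-2/7, 1/7)
j=3 picked index 2: u0 ∈ [-1/42, 1/42)
j=4 picked index 3: u0 ∈ [-1/7, 4/21)
j=5 picked index 3: u0 ∈ [-13/42, 1/42)
intersection: [0, 1/42)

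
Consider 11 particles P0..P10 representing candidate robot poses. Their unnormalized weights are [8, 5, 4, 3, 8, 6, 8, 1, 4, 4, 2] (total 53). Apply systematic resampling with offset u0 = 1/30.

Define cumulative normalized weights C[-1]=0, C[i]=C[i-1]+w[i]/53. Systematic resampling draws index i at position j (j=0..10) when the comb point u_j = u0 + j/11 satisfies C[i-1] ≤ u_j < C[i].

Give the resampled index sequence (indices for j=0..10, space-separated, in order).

0 0 1 2 4 4 5 6 6 8 9

C = [8/53, 13/53, 17/53, 20/53, 28/53, 34/53, 42/53, 43/53, 47/53, 51/53, 1]
j=0: u_0=1/30 ∈ [0, 8/53) → index 0
j=1: u_1=41/330 ∈ [0, 8/53) → index 0
j=2: u_2=71/330 ∈ [8/53, 13/53) → index 1
j=3: u_3=101/330 ∈ [13/53, 17/53) → index 2
j=4: u_4=131/330 ∈ [20/53, 28/53) → index 4
j=5: u_5=161/330 ∈ [20/53, 28/53) → index 4
j=6: u_6=191/330 ∈ [28/53, 34/53) → index 5
j=7: u_7=221/330 ∈ [34/53, 42/53) → index 6
j=8: u_8=251/330 ∈ [34/53, 42/53) → index 6
j=9: u_9=281/330 ∈ [43/53, 47/53) → index 8
j=10: u_10=311/330 ∈ [47/53, 51/53) → index 9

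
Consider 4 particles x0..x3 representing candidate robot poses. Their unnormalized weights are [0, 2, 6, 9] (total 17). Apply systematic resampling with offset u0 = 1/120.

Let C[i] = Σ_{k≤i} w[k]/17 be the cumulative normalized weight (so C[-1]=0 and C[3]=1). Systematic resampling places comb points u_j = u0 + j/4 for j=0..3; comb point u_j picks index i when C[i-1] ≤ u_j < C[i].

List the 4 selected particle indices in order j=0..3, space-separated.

C = [0, 2/17, 8/17, 1]
j=0: u_0=1/120 ∈ [0, 2/17) → index 1
j=1: u_1=31/120 ∈ [2/17, 8/17) → index 2
j=2: u_2=61/120 ∈ [8/17, 1) → index 3
j=3: u_3=91/120 ∈ [8/17, 1) → index 3

1 2 3 3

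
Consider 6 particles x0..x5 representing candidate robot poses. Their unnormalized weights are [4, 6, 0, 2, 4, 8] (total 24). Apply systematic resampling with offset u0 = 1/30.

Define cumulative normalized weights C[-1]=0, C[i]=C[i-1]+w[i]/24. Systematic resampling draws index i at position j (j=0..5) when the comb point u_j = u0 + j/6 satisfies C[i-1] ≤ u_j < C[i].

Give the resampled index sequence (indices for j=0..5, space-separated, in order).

0 1 1 4 5 5

C = [1/6, 5/12, 5/12, 1/2, 2/3, 1]
j=0: u_0=1/30 ∈ [0, 1/6) → index 0
j=1: u_1=1/5 ∈ [1/6, 5/12) → index 1
j=2: u_2=11/30 ∈ [1/6, 5/12) → index 1
j=3: u_3=8/15 ∈ [1/2, 2/3) → index 4
j=4: u_4=7/10 ∈ [2/3, 1) → index 5
j=5: u_5=13/15 ∈ [2/3, 1) → index 5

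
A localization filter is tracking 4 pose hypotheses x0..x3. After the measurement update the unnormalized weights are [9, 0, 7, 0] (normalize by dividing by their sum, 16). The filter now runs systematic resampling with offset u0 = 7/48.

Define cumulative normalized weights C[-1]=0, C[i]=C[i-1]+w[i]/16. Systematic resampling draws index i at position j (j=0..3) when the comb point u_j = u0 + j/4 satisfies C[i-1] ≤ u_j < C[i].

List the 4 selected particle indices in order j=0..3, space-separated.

C = [9/16, 9/16, 1, 1]
j=0: u_0=7/48 ∈ [0, 9/16) → index 0
j=1: u_1=19/48 ∈ [0, 9/16) → index 0
j=2: u_2=31/48 ∈ [9/16, 1) → index 2
j=3: u_3=43/48 ∈ [9/16, 1) → index 2

0 0 2 2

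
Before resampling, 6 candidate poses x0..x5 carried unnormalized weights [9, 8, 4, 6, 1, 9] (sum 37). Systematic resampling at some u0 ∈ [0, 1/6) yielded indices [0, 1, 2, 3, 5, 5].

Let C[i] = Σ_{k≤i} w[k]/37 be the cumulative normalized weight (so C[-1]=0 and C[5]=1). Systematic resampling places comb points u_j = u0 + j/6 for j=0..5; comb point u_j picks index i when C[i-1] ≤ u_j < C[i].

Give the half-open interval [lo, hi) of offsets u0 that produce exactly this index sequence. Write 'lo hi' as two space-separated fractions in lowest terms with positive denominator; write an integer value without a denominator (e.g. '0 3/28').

14/111 1/6

C = [9/37, 17/37, 21/37, 27/37, 28/37, 1]
j=0 picked index 0: u0 ∈ [0, 9/37)
j=1 picked index 1: u0 ∈ [17/222, 65/222)
j=2 picked index 2: u0 ∈ [14/111, 26/111)
j=3 picked index 3: u0 ∈ [5/74, 17/74)
j=4 picked index 5: u0 ∈ [10/111, 1/3)
j=5 picked index 5: u0 ∈ [-17/222, 1/6)
intersection: [14/111, 1/6)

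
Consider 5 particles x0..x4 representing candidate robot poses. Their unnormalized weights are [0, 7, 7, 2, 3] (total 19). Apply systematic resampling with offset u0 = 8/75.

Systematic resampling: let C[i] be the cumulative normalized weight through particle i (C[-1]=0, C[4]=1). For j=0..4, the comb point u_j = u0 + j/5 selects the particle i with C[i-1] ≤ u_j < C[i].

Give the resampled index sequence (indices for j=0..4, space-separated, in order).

1 1 2 2 4

C = [0, 7/19, 14/19, 16/19, 1]
j=0: u_0=8/75 ∈ [0, 7/19) → index 1
j=1: u_1=23/75 ∈ [0, 7/19) → index 1
j=2: u_2=38/75 ∈ [7/19, 14/19) → index 2
j=3: u_3=53/75 ∈ [7/19, 14/19) → index 2
j=4: u_4=68/75 ∈ [16/19, 1) → index 4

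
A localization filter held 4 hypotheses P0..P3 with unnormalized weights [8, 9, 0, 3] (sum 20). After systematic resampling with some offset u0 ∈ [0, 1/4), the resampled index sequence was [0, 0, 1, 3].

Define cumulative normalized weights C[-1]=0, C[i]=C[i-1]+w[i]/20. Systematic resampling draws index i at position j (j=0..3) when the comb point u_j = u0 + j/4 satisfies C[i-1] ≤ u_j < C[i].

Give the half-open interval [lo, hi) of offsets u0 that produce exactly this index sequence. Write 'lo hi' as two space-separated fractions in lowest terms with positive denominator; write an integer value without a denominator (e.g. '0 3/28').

1/10 3/20

C = [2/5, 17/20, 17/20, 1]
j=0 picked index 0: u0 ∈ [0, 2/5)
j=1 picked index 0: u0 ∈ [-1/4, 3/20)
j=2 picked index 1: u0 ∈ [-1/10, 7/20)
j=3 picked index 3: u0 ∈ [1/10, 1/4)
intersection: [1/10, 3/20)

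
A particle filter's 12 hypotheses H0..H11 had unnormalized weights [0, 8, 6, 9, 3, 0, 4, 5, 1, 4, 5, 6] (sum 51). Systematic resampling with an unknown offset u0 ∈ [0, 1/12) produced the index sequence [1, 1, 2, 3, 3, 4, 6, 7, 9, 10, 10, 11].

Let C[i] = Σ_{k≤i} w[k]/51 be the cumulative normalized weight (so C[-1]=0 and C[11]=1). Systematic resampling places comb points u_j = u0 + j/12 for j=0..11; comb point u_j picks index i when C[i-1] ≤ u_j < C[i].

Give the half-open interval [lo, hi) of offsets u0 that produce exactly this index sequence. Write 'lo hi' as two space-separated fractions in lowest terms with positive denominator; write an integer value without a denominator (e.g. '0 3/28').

2/51 5/102

C = [0, 8/51, 14/51, 23/51, 26/51, 26/51, 10/17, 35/51, 12/17, 40/51, 15/17, 1]
j=0 picked index 1: u0 ∈ [0, 8/51)
j=1 picked index 1: u0 ∈ [-1/12, 5/68)
j=2 picked index 2: u0 ∈ [-1/102, 11/102)
j=3 picked index 3: u0 ∈ [5/204, 41/204)
j=4 picked index 3: u0 ∈ [-1/17, 2/17)
j=5 picked index 4: u0 ∈ [7/204, 19/204)
j=6 picked index 6: u0 ∈ [1/102, 3/34)
j=7 picked index 7: u0 ∈ [1/204, 7/68)
j=8 picked index 9: u0 ∈ [2/51, 2/17)
j=9 picked index 10: u0 ∈ [7/204, 9/68)
j=10 picked index 10: u0 ∈ [-5/102, 5/102)
j=11 picked index 11: u0 ∈ [-7/204, 1/12)
intersection: [2/51, 5/102)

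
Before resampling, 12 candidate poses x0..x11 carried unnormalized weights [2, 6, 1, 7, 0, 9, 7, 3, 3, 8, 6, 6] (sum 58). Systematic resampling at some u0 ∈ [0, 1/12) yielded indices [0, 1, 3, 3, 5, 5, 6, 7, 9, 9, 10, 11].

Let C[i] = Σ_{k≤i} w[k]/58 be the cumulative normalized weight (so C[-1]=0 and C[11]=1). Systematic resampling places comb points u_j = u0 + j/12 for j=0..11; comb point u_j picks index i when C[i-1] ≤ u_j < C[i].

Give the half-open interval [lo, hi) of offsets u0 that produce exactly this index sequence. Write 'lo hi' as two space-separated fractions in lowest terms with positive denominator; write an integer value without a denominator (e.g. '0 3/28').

0 5/348

C = [1/29, 4/29, 9/58, 8/29, 8/29, 25/58, 16/29, 35/58, 19/29, 23/29, 26/29, 1]
j=0 picked index 0: u0 ∈ [0, 1/29)
j=1 picked index 1: u0 ∈ [-17/348, 19/348)
j=2 picked index 3: u0 ∈ [-1/87, 19/174)
j=3 picked index 3: u0 ∈ [-11/116, 3/116)
j=4 picked index 5: u0 ∈ [-5/87, 17/174)
j=5 picked index 5: u0 ∈ [-49/348, 5/348)
j=6 picked index 6: u0 ∈ [-2/29, 3/58)
j=7 picked index 7: u0 ∈ [-11/348, 7/348)
j=8 picked index 9: u0 ∈ [-1/87, 11/87)
j=9 picked index 9: u0 ∈ [-11/116, 5/116)
j=10 picked index 10: u0 ∈ [-7/174, 11/174)
j=11 picked index 11: u0 ∈ [-7/348, 1/12)
intersection: [0, 5/348)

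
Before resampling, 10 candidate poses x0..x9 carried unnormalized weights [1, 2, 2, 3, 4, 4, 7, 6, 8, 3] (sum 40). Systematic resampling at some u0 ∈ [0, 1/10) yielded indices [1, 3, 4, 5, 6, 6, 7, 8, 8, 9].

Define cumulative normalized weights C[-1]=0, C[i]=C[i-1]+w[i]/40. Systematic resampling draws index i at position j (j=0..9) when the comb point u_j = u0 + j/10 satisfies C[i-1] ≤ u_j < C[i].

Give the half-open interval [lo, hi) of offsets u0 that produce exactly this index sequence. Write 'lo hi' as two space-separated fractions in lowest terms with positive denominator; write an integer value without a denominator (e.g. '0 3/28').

1/40 3/40

C = [1/40, 3/40, 1/8, 1/5, 3/10, 2/5, 23/40, 29/40, 37/40, 1]
j=0 picked index 1: u0 ∈ [1/40, 3/40)
j=1 picked index 3: u0 ∈ [1/40, 1/10)
j=2 picked index 4: u0 ∈ [0, 1/10)
j=3 picked index 5: u0 ∈ [0, 1/10)
j=4 picked index 6: u0 ∈ [0, 7/40)
j=5 picked index 6: u0 ∈ [-1/10, 3/40)
j=6 picked index 7: u0 ∈ [-1/40, 1/8)
j=7 picked index 8: u0 ∈ [1/40, 9/40)
j=8 picked index 8: u0 ∈ [-3/40, 1/8)
j=9 picked index 9: u0 ∈ [1/40, 1/10)
intersection: [1/40, 3/40)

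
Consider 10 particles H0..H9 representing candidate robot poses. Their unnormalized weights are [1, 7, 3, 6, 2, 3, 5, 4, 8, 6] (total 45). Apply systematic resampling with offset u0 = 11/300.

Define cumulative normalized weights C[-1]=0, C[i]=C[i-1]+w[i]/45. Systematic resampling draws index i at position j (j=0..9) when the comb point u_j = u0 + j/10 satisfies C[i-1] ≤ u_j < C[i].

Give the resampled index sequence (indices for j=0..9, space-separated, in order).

1 1 2 3 5 6 7 8 8 9

C = [1/45, 8/45, 11/45, 17/45, 19/45, 22/45, 3/5, 31/45, 13/15, 1]
j=0: u_0=11/300 ∈ [1/45, 8/45) → index 1
j=1: u_1=41/300 ∈ [1/45, 8/45) → index 1
j=2: u_2=71/300 ∈ [8/45, 11/45) → index 2
j=3: u_3=101/300 ∈ [11/45, 17/45) → index 3
j=4: u_4=131/300 ∈ [19/45, 22/45) → index 5
j=5: u_5=161/300 ∈ [22/45, 3/5) → index 6
j=6: u_6=191/300 ∈ [3/5, 31/45) → index 7
j=7: u_7=221/300 ∈ [31/45, 13/15) → index 8
j=8: u_8=251/300 ∈ [31/45, 13/15) → index 8
j=9: u_9=281/300 ∈ [13/15, 1) → index 9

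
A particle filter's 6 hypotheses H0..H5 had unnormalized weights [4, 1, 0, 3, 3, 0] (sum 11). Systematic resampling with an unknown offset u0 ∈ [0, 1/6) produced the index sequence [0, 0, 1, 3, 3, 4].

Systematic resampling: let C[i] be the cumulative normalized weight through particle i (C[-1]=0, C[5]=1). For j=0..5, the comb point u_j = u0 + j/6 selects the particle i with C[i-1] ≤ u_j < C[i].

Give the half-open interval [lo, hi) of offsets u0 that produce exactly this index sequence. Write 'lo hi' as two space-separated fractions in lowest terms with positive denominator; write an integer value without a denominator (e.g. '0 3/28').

C = [4/11, 5/11, 5/11, 8/11, 1, 1]
j=0 picked index 0: u0 ∈ [0, 4/11)
j=1 picked index 0: u0 ∈ [-1/6, 13/66)
j=2 picked index 1: u0 ∈ [1/33, 4/33)
j=3 picked index 3: u0 ∈ [-1/22, 5/22)
j=4 picked index 3: u0 ∈ [-7/33, 2/33)
j=5 picked index 4: u0 ∈ [-7/66, 1/6)
intersection: [1/33, 2/33)

1/33 2/33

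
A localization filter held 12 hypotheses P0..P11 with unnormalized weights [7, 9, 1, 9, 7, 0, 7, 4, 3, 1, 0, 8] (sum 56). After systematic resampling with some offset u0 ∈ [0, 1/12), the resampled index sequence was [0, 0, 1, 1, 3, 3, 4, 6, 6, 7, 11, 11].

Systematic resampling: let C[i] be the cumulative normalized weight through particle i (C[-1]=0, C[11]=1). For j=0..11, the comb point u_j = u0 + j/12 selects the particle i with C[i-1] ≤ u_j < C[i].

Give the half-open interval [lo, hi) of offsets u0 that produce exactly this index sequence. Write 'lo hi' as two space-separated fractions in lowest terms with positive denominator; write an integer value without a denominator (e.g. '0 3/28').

C = [1/8, 2/7, 17/56, 13/28, 33/56, 33/56, 5/7, 11/14, 47/56, 6/7, 6/7, 1]
j=0 picked index 0: u0 ∈ [0, 1/8)
j=1 picked index 0: u0 ∈ [-1/12, 1/24)
j=2 picked index 1: u0 ∈ [-1/24, 5/42)
j=3 picked index 1: u0 ∈ [-1/8, 1/28)
j=4 picked index 3: u0 ∈ [-5/168, 11/84)
j=5 picked index 3: u0 ∈ [-19/168, 1/21)
j=6 picked index 4: u0 ∈ [-1/28, 5/56)
j=7 picked index 6: u0 ∈ [1/168, 11/84)
j=8 picked index 6: u0 ∈ [-13/168, 1/21)
j=9 picked index 7: u0 ∈ [-1/28, 1/28)
j=10 picked index 11: u0 ∈ [1/42, 1/6)
j=11 picked index 11: u0 ∈ [-5/84, 1/12)
intersection: [1/42, 1/28)

1/42 1/28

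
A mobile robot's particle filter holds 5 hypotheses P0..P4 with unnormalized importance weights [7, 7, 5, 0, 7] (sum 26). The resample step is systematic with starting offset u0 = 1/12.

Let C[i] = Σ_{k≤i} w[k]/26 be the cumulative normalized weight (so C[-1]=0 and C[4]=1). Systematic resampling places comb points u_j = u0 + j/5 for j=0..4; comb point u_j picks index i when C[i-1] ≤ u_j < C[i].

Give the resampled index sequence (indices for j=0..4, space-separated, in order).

C = [7/26, 7/13, 19/26, 19/26, 1]
j=0: u_0=1/12 ∈ [0, 7/26) → index 0
j=1: u_1=17/60 ∈ [7/26, 7/13) → index 1
j=2: u_2=29/60 ∈ [7/26, 7/13) → index 1
j=3: u_3=41/60 ∈ [7/13, 19/26) → index 2
j=4: u_4=53/60 ∈ [19/26, 1) → index 4

0 1 1 2 4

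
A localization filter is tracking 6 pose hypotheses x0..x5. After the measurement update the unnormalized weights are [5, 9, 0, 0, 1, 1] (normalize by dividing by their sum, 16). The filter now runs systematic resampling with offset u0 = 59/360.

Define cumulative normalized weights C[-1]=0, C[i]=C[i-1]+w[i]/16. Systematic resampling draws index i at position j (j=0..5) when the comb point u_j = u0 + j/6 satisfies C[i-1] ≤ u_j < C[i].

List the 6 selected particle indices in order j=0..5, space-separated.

C = [5/16, 7/8, 7/8, 7/8, 15/16, 1]
j=0: u_0=59/360 ∈ [0, 5/16) → index 0
j=1: u_1=119/360 ∈ [5/16, 7/8) → index 1
j=2: u_2=179/360 ∈ [5/16, 7/8) → index 1
j=3: u_3=239/360 ∈ [5/16, 7/8) → index 1
j=4: u_4=299/360 ∈ [5/16, 7/8) → index 1
j=5: u_5=359/360 ∈ [15/16, 1) → index 5

0 1 1 1 1 5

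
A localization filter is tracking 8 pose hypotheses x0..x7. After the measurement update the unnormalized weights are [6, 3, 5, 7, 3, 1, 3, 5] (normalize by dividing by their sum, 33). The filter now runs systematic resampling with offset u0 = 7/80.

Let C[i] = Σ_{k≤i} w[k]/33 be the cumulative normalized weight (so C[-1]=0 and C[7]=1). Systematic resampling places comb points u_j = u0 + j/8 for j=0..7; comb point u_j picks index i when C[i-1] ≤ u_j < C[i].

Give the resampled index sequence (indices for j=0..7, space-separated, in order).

0 1 2 3 3 4 6 7

C = [2/11, 3/11, 14/33, 7/11, 8/11, 25/33, 28/33, 1]
j=0: u_0=7/80 ∈ [0, 2/11) → index 0
j=1: u_1=17/80 ∈ [2/11, 3/11) → index 1
j=2: u_2=27/80 ∈ [3/11, 14/33) → index 2
j=3: u_3=37/80 ∈ [14/33, 7/11) → index 3
j=4: u_4=47/80 ∈ [14/33, 7/11) → index 3
j=5: u_5=57/80 ∈ [7/11, 8/11) → index 4
j=6: u_6=67/80 ∈ [25/33, 28/33) → index 6
j=7: u_7=77/80 ∈ [28/33, 1) → index 7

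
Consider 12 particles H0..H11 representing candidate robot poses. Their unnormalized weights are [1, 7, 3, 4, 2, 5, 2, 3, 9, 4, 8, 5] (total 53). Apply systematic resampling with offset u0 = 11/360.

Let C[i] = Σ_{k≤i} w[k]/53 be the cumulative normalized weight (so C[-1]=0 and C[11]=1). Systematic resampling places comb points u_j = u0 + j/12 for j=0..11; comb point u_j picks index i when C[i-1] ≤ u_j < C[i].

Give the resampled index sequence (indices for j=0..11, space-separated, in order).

C = [1/53, 8/53, 11/53, 15/53, 17/53, 22/53, 24/53, 27/53, 36/53, 40/53, 48/53, 1]
j=0: u_0=11/360 ∈ [1/53, 8/53) → index 1
j=1: u_1=41/360 ∈ [1/53, 8/53) → index 1
j=2: u_2=71/360 ∈ [8/53, 11/53) → index 2
j=3: u_3=101/360 ∈ [11/53, 15/53) → index 3
j=4: u_4=131/360 ∈ [17/53, 22/53) → index 5
j=5: u_5=161/360 ∈ [22/53, 24/53) → index 6
j=6: u_6=191/360 ∈ [27/53, 36/53) → index 8
j=7: u_7=221/360 ∈ [27/53, 36/53) → index 8
j=8: u_8=251/360 ∈ [36/53, 40/53) → index 9
j=9: u_9=281/360 ∈ [40/53, 48/53) → index 10
j=10: u_10=311/360 ∈ [40/53, 48/53) → index 10
j=11: u_11=341/360 ∈ [48/53, 1) → index 11

1 1 2 3 5 6 8 8 9 10 10 11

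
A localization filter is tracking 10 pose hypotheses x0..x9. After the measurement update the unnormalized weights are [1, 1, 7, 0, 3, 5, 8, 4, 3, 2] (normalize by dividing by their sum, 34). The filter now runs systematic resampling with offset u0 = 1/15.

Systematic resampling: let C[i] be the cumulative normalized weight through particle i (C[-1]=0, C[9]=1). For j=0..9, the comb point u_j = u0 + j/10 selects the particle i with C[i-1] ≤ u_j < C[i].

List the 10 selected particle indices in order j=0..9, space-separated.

2 2 4 5 5 6 6 7 8 9

C = [1/34, 1/17, 9/34, 9/34, 6/17, 1/2, 25/34, 29/34, 16/17, 1]
j=0: u_0=1/15 ∈ [1/17, 9/34) → index 2
j=1: u_1=1/6 ∈ [1/17, 9/34) → index 2
j=2: u_2=4/15 ∈ [9/34, 6/17) → index 4
j=3: u_3=11/30 ∈ [6/17, 1/2) → index 5
j=4: u_4=7/15 ∈ [6/17, 1/2) → index 5
j=5: u_5=17/30 ∈ [1/2, 25/34) → index 6
j=6: u_6=2/3 ∈ [1/2, 25/34) → index 6
j=7: u_7=23/30 ∈ [25/34, 29/34) → index 7
j=8: u_8=13/15 ∈ [29/34, 16/17) → index 8
j=9: u_9=29/30 ∈ [16/17, 1) → index 9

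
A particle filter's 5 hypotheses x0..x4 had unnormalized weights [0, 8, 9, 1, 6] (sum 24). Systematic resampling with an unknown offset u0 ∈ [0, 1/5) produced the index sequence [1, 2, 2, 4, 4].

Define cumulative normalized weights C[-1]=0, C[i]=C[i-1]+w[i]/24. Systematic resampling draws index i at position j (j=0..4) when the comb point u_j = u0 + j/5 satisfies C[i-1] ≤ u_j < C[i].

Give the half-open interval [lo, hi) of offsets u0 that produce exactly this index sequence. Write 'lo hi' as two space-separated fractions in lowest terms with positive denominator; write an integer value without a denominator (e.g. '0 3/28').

3/20 1/5

C = [0, 1/3, 17/24, 3/4, 1]
j=0 picked index 1: u0 ∈ [0, 1/3)
j=1 picked index 2: u0 ∈ [2/15, 61/120)
j=2 picked index 2: u0 ∈ [-1/15, 37/120)
j=3 picked index 4: u0 ∈ [3/20, 2/5)
j=4 picked index 4: u0 ∈ [-1/20, 1/5)
intersection: [3/20, 1/5)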